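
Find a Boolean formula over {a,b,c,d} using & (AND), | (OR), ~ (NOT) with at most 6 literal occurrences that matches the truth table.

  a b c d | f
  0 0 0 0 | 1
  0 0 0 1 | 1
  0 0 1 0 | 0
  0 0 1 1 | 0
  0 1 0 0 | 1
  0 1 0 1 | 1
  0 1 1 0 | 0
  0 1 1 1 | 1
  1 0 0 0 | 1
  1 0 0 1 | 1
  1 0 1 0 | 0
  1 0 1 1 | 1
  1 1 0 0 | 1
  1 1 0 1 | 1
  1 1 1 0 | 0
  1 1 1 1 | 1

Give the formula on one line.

(((a | b) | ~c) & (~c | d))

  (a | b) = 0000111111111111
  ~c = 1100110011001100
  ((a | b) | ~c) = 1100111111111111
  (~c | d) = 1101110111011101
  (((a | b) | ~c) & (~c | d)) = 1100110111011101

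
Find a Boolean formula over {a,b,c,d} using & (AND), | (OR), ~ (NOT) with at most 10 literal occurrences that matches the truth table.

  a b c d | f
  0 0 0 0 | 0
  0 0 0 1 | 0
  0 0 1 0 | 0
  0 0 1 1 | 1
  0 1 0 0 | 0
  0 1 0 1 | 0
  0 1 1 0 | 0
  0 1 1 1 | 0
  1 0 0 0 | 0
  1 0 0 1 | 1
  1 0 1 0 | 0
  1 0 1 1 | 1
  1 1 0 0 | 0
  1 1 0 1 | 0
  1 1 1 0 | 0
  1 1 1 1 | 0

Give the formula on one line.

  (a | c) = 0011001111111111
  ~b = 1111000011110000
  (~b & a) = 0000000011110000
  (d & (~b & a)) = 0000000001010000
  ~a = 1111111100000000
  ((d & (~b & a)) | ~a) = 1111111101010000
  ((a | c) & ((d & (~b & a)) | ~a)) = 0011001101010000
  (~b & d) = 0101000001010000
  (((a | c) & ((d & (~b & a)) | ~a)) & (~b & d)) = 0001000001010000

(((a | c) & ((d & (~b & a)) | ~a)) & (~b & d))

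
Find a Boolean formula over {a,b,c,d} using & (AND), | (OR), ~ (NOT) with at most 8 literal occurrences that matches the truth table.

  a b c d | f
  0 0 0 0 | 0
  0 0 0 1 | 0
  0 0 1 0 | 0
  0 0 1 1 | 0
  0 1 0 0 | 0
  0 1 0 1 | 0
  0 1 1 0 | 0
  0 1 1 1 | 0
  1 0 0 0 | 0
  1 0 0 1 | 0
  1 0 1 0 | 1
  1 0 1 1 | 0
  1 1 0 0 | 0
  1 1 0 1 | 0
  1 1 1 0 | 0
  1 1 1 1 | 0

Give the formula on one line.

(((~c | ~d) & (c & ~b)) & a)

  ~c = 1100110011001100
  ~d = 1010101010101010
  (~c | ~d) = 1110111011101110
  ~b = 1111000011110000
  (c & ~b) = 0011000000110000
  ((~c | ~d) & (c & ~b)) = 0010000000100000
  (((~c | ~d) & (c & ~b)) & a) = 0000000000100000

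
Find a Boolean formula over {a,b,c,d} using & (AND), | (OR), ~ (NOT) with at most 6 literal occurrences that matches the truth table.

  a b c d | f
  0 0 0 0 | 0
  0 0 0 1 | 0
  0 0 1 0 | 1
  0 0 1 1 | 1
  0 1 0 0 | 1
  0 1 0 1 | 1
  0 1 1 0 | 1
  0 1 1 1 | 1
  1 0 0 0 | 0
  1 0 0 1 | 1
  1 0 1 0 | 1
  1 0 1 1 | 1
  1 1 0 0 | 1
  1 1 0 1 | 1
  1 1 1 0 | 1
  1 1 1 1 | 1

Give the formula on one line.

(b | (c | (d & a)))

  (d & a) = 0000000001010101
  (c | (d & a)) = 0011001101110111
  (b | (c | (d & a))) = 0011111101111111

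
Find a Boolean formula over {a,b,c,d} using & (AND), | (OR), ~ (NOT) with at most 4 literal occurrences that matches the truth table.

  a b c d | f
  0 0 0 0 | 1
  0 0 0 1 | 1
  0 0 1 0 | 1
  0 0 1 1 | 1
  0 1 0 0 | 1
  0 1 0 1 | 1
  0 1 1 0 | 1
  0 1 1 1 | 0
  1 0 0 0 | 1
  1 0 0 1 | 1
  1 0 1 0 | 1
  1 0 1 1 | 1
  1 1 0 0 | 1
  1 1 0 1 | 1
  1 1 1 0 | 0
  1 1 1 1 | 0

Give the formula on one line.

  ~c = 1100110011001100
  ~d = 1010101010101010
  ~a = 1111111100000000
  (~d & ~a) = 1010101000000000
  ~b = 1111000011110000
  ((~d & ~a) | ~b) = 1111101011110000
  (~c | ((~d & ~a) | ~b)) = 1111111011111100

(~c | ((~d & ~a) | ~b))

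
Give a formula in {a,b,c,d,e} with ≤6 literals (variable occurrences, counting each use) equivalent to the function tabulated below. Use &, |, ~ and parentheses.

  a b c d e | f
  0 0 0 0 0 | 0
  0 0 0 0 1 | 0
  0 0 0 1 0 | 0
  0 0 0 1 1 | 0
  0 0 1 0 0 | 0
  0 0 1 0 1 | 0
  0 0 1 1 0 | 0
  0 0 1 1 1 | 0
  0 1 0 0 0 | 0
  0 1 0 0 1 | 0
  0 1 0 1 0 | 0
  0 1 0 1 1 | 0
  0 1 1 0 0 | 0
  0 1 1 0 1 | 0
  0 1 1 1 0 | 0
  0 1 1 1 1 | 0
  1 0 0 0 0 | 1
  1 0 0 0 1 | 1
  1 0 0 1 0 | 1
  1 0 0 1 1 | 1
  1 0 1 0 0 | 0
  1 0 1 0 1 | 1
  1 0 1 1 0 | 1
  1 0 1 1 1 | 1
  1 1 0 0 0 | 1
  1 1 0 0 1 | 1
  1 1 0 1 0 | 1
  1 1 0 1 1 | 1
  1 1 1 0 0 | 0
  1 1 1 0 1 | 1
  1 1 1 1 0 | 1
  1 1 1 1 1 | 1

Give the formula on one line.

((((e | ~c) & (d | a)) | d) & a)

  ~c = 11110000111100001111000011110000
  (e | ~c) = 11110101111101011111010111110101
  (d | a) = 00110011001100111111111111111111
  ((e | ~c) & (d | a)) = 00110001001100011111010111110101
  (((e | ~c) & (d | a)) | d) = 00110011001100111111011111110111
  ((((e | ~c) & (d | a)) | d) & a) = 00000000000000001111011111110111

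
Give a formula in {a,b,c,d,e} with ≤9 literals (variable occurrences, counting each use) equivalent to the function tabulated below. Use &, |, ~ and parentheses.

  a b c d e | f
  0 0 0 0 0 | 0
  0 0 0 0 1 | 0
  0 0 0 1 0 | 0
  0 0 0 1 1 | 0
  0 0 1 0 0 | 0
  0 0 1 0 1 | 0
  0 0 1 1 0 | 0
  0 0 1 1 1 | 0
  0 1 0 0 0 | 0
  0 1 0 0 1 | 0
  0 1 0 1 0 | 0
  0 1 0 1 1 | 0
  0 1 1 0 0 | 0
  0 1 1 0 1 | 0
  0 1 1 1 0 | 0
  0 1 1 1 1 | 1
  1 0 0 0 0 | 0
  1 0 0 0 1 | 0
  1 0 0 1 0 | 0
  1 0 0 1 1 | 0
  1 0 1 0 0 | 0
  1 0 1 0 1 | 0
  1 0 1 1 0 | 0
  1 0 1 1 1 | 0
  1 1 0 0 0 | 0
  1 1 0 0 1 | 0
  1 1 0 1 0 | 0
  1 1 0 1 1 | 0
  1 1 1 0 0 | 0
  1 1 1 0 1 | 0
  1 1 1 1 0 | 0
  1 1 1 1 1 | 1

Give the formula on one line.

  ~d = 11001100110011001100110011001100
  (d & b) = 00000000001100110000000000110011
  ((d & b) & c) = 00000000000000110000000000000011
  (~d | ((d & b) & c)) = 11001100110011111100110011001111
  ~e = 10101010101010101010101010101010
  (~e | c) = 10101111101011111010111110101111
  ((~e | c) | b) = 10101111111111111010111111111111
  ((~d | ((d & b) & c)) & ((~e | c) | b)) = 10001100110011111000110011001111
  (d & ((~d | ((d & b) & c)) & ((~e | c) | b))) = 00000000000000110000000000000011
  ((d & ((~d | ((d & b) & c)) & ((~e | c) | b))) & e) = 00000000000000010000000000000001

((d & ((~d | ((d & b) & c)) & ((~e | c) | b))) & e)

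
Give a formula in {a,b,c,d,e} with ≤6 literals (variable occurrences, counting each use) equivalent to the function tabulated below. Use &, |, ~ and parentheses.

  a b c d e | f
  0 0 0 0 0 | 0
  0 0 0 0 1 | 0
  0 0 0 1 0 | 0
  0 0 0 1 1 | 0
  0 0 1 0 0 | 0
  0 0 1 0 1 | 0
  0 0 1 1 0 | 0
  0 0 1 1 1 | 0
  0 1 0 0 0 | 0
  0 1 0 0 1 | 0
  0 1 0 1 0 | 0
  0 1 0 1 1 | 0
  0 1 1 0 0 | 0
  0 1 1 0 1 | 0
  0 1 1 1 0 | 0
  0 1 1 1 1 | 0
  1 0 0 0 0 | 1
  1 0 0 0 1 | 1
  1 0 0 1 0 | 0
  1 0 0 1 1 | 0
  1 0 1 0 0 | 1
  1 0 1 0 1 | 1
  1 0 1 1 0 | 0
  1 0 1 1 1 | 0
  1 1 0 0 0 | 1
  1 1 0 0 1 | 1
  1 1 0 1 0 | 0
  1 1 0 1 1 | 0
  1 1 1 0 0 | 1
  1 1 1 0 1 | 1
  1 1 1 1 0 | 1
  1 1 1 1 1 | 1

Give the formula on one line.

(((~d | (b & c)) | (d & ~a)) & a)

  ~d = 11001100110011001100110011001100
  (b & c) = 00000000000011110000000000001111
  (~d | (b & c)) = 11001100110011111100110011001111
  ~a = 11111111111111110000000000000000
  (d & ~a) = 00110011001100110000000000000000
  ((~d | (b & c)) | (d & ~a)) = 11111111111111111100110011001111
  (((~d | (b & c)) | (d & ~a)) & a) = 00000000000000001100110011001111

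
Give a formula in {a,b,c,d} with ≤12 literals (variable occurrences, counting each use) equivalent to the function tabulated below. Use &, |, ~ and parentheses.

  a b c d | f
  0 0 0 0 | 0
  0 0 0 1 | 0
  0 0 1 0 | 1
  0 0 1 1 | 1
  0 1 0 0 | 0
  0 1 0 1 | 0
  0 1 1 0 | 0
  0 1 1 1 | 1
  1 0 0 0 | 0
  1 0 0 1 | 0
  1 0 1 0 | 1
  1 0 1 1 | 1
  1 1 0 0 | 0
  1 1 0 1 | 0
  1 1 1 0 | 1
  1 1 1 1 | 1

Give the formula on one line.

((((b | (a | ~c)) & (c & ~a)) & d) | ((~b | a) & c))

  ~c = 1100110011001100
  (a | ~c) = 1100110011111111
  (b | (a | ~c)) = 1100111111111111
  ~a = 1111111100000000
  (c & ~a) = 0011001100000000
  ((b | (a | ~c)) & (c & ~a)) = 0000001100000000
  (((b | (a | ~c)) & (c & ~a)) & d) = 0000000100000000
  ~b = 1111000011110000
  (~b | a) = 1111000011111111
  ((~b | a) & c) = 0011000000110011
  ((((b | (a | ~c)) & (c & ~a)) & d) | ((~b | a) & c)) = 0011000100110011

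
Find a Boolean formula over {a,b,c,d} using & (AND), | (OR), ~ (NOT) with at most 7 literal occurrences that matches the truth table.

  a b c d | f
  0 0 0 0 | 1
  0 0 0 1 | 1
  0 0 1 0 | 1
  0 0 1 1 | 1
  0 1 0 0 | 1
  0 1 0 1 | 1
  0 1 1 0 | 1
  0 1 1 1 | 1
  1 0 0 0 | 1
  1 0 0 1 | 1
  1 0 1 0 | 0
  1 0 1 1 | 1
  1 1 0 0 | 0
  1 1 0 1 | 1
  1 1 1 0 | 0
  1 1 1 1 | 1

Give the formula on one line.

((d | ~a) | ((d & ~b) | ((d | ~b) & ~c)))

  ~a = 1111111100000000
  (d | ~a) = 1111111101010101
  ~b = 1111000011110000
  (d & ~b) = 0101000001010000
  (d | ~b) = 1111010111110101
  ~c = 1100110011001100
  ((d | ~b) & ~c) = 1100010011000100
  ((d & ~b) | ((d | ~b) & ~c)) = 1101010011010100
  ((d | ~a) | ((d & ~b) | ((d | ~b) & ~c))) = 1111111111010101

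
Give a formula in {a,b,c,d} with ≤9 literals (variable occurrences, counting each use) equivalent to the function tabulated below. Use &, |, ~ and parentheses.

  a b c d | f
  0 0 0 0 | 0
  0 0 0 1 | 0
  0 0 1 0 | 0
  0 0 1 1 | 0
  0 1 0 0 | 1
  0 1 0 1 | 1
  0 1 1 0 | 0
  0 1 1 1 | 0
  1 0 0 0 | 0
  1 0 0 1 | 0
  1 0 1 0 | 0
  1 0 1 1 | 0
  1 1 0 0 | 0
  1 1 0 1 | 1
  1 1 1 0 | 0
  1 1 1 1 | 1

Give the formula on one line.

  (b | d) = 0101111101011111
  ~c = 1100110011001100
  (a & c) = 0000000000110011
  (~c | (a & c)) = 1100110011111111
  ((b | d) & (~c | (a & c))) = 0100110001011111
  ~a = 1111111100000000
  (~a | d) = 1111111101010101
  (b & (~a | d)) = 0000111100000101
  (((b | d) & (~c | (a & c))) & (b & (~a | d))) = 0000110000000101

(((b | d) & (~c | (a & c))) & (b & (~a | d)))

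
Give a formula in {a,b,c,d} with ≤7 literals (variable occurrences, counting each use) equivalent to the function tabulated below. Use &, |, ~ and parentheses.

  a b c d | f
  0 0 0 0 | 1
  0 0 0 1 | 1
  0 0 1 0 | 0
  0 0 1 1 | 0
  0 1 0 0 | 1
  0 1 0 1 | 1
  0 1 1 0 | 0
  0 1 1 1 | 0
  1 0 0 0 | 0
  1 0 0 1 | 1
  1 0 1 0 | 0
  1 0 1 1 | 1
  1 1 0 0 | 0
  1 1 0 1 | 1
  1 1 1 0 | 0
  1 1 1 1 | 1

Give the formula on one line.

((~a & ~c) | (a & d))

  ~a = 1111111100000000
  ~c = 1100110011001100
  (~a & ~c) = 1100110000000000
  (a & d) = 0000000001010101
  ((~a & ~c) | (a & d)) = 1100110001010101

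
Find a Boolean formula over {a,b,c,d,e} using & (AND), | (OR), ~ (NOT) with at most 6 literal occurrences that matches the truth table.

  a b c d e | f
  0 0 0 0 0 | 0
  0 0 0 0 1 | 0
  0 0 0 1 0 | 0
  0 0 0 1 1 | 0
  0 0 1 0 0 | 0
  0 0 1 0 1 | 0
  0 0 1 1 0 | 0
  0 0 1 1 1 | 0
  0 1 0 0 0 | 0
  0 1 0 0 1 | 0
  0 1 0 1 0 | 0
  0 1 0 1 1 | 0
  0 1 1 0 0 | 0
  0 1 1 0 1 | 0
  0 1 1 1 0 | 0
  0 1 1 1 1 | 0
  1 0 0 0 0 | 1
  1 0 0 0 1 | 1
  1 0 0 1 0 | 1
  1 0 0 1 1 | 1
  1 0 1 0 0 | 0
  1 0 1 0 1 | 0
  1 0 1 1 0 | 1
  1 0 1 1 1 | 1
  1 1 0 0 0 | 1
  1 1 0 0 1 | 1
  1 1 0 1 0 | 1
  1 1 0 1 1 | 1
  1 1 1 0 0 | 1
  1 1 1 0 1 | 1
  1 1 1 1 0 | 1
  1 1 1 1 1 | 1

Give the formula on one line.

  ~c = 11110000111100001111000011110000
  (b | ~c) = 11110000111111111111000011111111
  (d | (b | ~c)) = 11110011111111111111001111111111
  ((d | (b | ~c)) & a) = 00000000000000001111001111111111

((d | (b | ~c)) & a)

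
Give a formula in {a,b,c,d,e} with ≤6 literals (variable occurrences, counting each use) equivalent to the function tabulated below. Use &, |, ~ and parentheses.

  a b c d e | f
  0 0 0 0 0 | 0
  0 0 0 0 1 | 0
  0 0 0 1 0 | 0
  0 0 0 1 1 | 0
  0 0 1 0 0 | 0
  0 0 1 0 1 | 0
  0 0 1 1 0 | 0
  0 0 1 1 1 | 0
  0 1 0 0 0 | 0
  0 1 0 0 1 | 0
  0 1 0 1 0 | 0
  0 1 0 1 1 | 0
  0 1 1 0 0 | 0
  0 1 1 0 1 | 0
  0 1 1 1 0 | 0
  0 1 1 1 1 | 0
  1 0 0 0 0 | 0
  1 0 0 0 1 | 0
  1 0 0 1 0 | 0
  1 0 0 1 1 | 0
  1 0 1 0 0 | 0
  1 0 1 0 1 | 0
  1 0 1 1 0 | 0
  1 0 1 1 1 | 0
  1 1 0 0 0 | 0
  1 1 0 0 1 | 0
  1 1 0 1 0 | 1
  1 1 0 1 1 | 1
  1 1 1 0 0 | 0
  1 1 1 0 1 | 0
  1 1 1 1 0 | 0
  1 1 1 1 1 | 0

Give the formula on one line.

(((d & b) & ~c) & ((~d & c) | a))

  (d & b) = 00000000001100110000000000110011
  ~c = 11110000111100001111000011110000
  ((d & b) & ~c) = 00000000001100000000000000110000
  ~d = 11001100110011001100110011001100
  (~d & c) = 00001100000011000000110000001100
  ((~d & c) | a) = 00001100000011001111111111111111
  (((d & b) & ~c) & ((~d & c) | a)) = 00000000000000000000000000110000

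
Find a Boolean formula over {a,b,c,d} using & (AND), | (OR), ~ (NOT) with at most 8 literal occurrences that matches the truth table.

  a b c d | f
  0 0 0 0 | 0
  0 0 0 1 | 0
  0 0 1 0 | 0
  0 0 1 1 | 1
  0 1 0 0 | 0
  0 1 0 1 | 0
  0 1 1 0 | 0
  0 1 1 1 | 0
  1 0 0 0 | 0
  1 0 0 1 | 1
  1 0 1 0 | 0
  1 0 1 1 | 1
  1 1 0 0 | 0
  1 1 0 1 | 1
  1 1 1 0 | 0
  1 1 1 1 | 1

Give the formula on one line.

  (a | c) = 0011001111111111
  (d & (a | c)) = 0001000101010101
  (d & b) = 0000010100000101
  ((d & (a | c)) | (d & b)) = 0001010101010101
  ~b = 1111000011110000
  (a | ~b) = 1111000011111111
  (((d & (a | c)) | (d & b)) & (a | ~b)) = 0001000001010101

(((d & (a | c)) | (d & b)) & (a | ~b))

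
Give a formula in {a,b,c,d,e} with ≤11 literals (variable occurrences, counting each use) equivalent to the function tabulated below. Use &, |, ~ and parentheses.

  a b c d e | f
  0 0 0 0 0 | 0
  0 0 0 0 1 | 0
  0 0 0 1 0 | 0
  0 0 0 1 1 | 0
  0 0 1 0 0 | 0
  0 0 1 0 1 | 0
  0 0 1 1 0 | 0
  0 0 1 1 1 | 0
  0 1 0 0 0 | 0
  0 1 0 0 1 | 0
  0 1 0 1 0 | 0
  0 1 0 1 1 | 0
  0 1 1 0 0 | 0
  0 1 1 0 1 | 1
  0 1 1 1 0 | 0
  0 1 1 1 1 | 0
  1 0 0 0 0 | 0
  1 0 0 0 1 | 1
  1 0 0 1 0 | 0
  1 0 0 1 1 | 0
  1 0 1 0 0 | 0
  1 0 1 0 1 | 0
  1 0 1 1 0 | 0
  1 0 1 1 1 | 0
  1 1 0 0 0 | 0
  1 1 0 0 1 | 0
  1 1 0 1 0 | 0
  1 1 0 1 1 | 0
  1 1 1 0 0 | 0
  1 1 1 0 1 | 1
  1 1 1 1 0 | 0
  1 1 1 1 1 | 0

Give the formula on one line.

((e & (b | (~c & a))) & (~d & ((~c & ~b) | (~d & c))))

  ~c = 11110000111100001111000011110000
  (~c & a) = 00000000000000001111000011110000
  (b | (~c & a)) = 00000000111111111111000011111111
  (e & (b | (~c & a))) = 00000000010101010101000001010101
  ~d = 11001100110011001100110011001100
  ~b = 11111111000000001111111100000000
  (~c & ~b) = 11110000000000001111000000000000
  (~d & c) = 00001100000011000000110000001100
  ((~c & ~b) | (~d & c)) = 11111100000011001111110000001100
  (~d & ((~c & ~b) | (~d & c))) = 11001100000011001100110000001100
  ((e & (b | (~c & a))) & (~d & ((~c & ~b) | (~d & c)))) = 00000000000001000100000000000100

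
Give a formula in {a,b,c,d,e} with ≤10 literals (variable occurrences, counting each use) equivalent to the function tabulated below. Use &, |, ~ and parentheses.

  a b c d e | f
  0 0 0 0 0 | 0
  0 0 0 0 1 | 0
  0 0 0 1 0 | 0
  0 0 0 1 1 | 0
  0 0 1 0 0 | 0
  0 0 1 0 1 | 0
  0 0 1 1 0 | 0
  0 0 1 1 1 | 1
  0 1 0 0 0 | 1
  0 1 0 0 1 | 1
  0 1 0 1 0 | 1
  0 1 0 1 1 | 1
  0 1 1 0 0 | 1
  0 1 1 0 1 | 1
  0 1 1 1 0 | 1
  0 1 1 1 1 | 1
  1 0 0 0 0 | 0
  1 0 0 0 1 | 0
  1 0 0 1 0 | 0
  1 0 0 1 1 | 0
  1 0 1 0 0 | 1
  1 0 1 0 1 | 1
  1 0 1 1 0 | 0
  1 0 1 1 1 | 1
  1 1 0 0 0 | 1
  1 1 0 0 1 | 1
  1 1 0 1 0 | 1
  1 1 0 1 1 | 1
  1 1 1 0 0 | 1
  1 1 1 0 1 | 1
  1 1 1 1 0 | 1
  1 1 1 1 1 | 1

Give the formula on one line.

  (b | e) = 01010101111111110101010111111111
  ~d = 11001100110011001100110011001100
  ((b | e) | ~d) = 11011101111111111101110111111111
  (a | d) = 00110011001100111111111111111111
  (c & (a | d)) = 00000011000000110000111100001111
  (((b | e) | ~d) & (c & (a | d))) = 00000001000000110000110100001111
  (b | (((b | e) | ~d) & (c & (a | d)))) = 00000001111111110000110111111111

(b | (((b | e) | ~d) & (c & (a | d))))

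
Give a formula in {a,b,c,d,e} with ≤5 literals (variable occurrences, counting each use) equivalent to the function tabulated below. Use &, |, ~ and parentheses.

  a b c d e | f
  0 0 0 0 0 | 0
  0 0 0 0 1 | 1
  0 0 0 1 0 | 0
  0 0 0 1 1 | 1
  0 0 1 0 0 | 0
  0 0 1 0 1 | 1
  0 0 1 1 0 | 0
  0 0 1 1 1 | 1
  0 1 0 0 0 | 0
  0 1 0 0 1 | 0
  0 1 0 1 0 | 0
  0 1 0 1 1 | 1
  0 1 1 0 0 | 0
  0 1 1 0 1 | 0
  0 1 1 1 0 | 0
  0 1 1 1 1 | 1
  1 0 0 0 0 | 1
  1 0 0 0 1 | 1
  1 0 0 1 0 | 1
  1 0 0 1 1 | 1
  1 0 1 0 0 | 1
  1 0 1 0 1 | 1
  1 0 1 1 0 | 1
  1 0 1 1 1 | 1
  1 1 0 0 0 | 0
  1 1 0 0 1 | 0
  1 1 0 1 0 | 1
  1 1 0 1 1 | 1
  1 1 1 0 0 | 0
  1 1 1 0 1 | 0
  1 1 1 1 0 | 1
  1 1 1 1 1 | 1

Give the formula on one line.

((a | e) & (~b | d))

  (a | e) = 01010101010101011111111111111111
  ~b = 11111111000000001111111100000000
  (~b | d) = 11111111001100111111111100110011
  ((a | e) & (~b | d)) = 01010101000100011111111100110011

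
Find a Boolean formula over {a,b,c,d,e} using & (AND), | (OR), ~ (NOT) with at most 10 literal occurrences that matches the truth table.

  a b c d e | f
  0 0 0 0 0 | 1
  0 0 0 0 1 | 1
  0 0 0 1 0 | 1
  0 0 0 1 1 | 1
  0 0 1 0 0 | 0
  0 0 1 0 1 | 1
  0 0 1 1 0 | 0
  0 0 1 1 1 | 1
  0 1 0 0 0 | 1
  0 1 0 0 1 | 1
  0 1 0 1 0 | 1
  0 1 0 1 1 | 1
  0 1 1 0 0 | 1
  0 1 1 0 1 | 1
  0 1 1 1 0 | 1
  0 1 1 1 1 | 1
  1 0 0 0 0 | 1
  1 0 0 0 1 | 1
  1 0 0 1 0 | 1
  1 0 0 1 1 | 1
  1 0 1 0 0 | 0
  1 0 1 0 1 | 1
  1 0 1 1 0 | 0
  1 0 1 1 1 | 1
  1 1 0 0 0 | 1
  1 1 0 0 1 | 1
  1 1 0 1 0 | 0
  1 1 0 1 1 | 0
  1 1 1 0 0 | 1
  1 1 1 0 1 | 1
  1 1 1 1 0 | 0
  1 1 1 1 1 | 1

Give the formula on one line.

  ~b = 11111111000000001111111100000000
  ~c = 11110000111100001111000011110000
  (~b & ~c) = 11110000000000001111000000000000
  (b | e) = 01010101111111110101010111111111
  ((~b & ~c) | (b | e)) = 11110101111111111111010111111111
  ~a = 11111111111111110000000000000000
  (~b | ~a) = 11111111111111111111111100000000
  ~d = 11001100110011001100110011001100
  ((~b | ~a) | ~d) = 11111111111111111111111111001100
  (((~b & ~c) | (b | e)) & ((~b | ~a) | ~d)) = 11110101111111111111010111001100
  (c & e) = 00000101000001010000010100000101
  ((((~b & ~c) | (b | e)) & ((~b | ~a) | ~d)) | (c & e)) = 11110101111111111111010111001101

((((~b & ~c) | (b | e)) & ((~b | ~a) | ~d)) | (c & e))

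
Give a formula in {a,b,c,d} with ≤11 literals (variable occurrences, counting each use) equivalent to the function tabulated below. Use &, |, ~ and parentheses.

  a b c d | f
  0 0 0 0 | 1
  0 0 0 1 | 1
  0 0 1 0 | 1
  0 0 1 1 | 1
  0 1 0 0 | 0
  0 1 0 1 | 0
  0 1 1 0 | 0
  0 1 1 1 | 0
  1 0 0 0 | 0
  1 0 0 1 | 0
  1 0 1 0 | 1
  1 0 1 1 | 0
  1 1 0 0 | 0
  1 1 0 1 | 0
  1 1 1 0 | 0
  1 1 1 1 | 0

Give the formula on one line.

(~b & ((~d & c) | (~a | (a & ((d & c) & b)))))

  ~b = 1111000011110000
  ~d = 1010101010101010
  (~d & c) = 0010001000100010
  ~a = 1111111100000000
  (d & c) = 0001000100010001
  ((d & c) & b) = 0000000100000001
  (a & ((d & c) & b)) = 0000000000000001
  (~a | (a & ((d & c) & b))) = 1111111100000001
  ((~d & c) | (~a | (a & ((d & c) & b)))) = 1111111100100011
  (~b & ((~d & c) | (~a | (a & ((d & c) & b))))) = 1111000000100000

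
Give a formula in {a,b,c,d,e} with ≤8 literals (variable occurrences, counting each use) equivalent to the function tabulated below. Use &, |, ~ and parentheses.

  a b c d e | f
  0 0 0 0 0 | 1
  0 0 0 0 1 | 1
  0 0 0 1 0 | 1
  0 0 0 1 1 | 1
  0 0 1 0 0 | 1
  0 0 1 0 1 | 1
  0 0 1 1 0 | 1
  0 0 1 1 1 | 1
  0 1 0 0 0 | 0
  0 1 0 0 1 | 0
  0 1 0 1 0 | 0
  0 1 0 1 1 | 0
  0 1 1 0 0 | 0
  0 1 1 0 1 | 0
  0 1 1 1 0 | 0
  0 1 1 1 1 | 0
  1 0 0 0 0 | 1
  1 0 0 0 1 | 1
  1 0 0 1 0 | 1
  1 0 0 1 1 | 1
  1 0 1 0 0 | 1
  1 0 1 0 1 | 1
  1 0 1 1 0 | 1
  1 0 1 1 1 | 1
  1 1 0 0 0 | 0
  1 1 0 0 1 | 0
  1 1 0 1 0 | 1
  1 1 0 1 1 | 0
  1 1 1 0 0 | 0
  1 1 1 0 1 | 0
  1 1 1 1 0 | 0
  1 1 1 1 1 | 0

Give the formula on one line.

(((~c & (d & (~e | c))) & a) | ~b)

  ~c = 11110000111100001111000011110000
  ~e = 10101010101010101010101010101010
  (~e | c) = 10101111101011111010111110101111
  (d & (~e | c)) = 00100011001000110010001100100011
  (~c & (d & (~e | c))) = 00100000001000000010000000100000
  ((~c & (d & (~e | c))) & a) = 00000000000000000010000000100000
  ~b = 11111111000000001111111100000000
  (((~c & (d & (~e | c))) & a) | ~b) = 11111111000000001111111100100000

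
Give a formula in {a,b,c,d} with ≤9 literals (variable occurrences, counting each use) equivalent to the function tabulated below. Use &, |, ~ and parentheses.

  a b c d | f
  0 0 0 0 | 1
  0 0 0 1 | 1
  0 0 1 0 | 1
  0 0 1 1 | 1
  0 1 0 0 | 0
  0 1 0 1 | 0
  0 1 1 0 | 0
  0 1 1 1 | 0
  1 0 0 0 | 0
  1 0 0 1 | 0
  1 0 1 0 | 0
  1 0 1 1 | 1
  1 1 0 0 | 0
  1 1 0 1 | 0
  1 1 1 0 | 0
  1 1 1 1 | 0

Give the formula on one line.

(((~a | d) & (c | ~a)) & (~b & (c | ~a)))

  ~a = 1111111100000000
  (~a | d) = 1111111101010101
  (c | ~a) = 1111111100110011
  ((~a | d) & (c | ~a)) = 1111111100010001
  ~b = 1111000011110000
  (~b & (c | ~a)) = 1111000000110000
  (((~a | d) & (c | ~a)) & (~b & (c | ~a))) = 1111000000010000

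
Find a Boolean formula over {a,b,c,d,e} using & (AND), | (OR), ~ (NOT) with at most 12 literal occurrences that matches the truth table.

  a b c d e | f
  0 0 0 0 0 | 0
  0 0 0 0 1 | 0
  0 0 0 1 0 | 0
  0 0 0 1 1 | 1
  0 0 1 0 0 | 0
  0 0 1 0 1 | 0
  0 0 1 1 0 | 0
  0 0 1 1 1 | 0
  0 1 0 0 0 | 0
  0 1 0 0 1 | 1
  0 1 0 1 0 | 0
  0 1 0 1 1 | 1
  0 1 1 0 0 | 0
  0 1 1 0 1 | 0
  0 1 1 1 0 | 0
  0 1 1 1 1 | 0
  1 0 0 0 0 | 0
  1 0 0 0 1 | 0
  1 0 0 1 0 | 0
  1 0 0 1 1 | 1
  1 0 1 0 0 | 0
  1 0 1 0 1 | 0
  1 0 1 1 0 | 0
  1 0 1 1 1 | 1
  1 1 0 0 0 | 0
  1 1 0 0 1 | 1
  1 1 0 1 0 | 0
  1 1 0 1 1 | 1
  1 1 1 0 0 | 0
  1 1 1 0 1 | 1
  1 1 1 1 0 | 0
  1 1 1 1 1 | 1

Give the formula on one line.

(e & (((a & (d | b)) | ((~c & d) | b)) & (~c | a)))

  (d | b) = 00110011111111110011001111111111
  (a & (d | b)) = 00000000000000000011001111111111
  ~c = 11110000111100001111000011110000
  (~c & d) = 00110000001100000011000000110000
  ((~c & d) | b) = 00110000111111110011000011111111
  ((a & (d | b)) | ((~c & d) | b)) = 00110000111111110011001111111111
  (~c | a) = 11110000111100001111111111111111
  (((a & (d | b)) | ((~c & d) | b)) & (~c | a)) = 00110000111100000011001111111111
  (e & (((a & (d | b)) | ((~c & d) | b)) & (~c | a))) = 00010000010100000001000101010101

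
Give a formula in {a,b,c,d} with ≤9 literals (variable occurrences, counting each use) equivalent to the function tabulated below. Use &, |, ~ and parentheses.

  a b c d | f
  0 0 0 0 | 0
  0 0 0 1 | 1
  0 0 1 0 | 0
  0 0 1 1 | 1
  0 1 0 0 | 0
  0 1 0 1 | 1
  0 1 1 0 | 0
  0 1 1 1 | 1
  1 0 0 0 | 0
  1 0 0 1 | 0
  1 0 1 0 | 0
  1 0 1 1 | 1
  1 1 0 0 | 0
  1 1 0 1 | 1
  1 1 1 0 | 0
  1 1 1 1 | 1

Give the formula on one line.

((c & d) | ((d & b) | (~a & d)))

  (c & d) = 0001000100010001
  (d & b) = 0000010100000101
  ~a = 1111111100000000
  (~a & d) = 0101010100000000
  ((d & b) | (~a & d)) = 0101010100000101
  ((c & d) | ((d & b) | (~a & d))) = 0101010100010101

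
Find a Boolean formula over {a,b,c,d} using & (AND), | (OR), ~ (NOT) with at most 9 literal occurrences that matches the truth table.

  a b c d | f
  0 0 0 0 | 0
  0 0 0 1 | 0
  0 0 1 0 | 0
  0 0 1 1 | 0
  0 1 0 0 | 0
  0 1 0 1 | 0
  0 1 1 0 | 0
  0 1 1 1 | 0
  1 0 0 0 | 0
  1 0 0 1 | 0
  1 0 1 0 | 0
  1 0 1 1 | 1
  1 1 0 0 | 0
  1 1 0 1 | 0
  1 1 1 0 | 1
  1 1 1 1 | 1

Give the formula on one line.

  (a & c) = 0000000000110011
  ~c = 1100110011001100
  (~c | b) = 1100111111001111
  (c & d) = 0001000100010001
  ((~c | b) | (c & d)) = 1101111111011111
  ((a & c) & ((~c | b) | (c & d))) = 0000000000010011

((a & c) & ((~c | b) | (c & d)))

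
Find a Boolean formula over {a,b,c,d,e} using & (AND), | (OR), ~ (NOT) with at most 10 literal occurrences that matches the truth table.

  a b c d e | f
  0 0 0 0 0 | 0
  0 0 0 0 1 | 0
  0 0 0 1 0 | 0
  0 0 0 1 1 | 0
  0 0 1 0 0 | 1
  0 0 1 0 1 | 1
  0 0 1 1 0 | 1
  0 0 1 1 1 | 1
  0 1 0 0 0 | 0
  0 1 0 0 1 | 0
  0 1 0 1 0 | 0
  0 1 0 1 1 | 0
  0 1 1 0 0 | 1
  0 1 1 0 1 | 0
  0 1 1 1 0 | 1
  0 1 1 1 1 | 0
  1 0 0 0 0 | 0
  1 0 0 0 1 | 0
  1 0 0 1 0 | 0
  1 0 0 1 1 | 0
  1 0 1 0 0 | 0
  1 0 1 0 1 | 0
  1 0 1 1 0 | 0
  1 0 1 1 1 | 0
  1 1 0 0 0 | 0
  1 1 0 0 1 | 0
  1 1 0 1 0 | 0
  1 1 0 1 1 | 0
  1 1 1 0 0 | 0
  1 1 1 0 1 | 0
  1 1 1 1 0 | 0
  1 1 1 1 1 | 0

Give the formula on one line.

(c & ((~b | (~e & b)) & (~a & (e | (b | c)))))

  ~b = 11111111000000001111111100000000
  ~e = 10101010101010101010101010101010
  (~e & b) = 00000000101010100000000010101010
  (~b | (~e & b)) = 11111111101010101111111110101010
  ~a = 11111111111111110000000000000000
  (b | c) = 00001111111111110000111111111111
  (e | (b | c)) = 01011111111111110101111111111111
  (~a & (e | (b | c))) = 01011111111111110000000000000000
  ((~b | (~e & b)) & (~a & (e | (b | c)))) = 01011111101010100000000000000000
  (c & ((~b | (~e & b)) & (~a & (e | (b | c))))) = 00001111000010100000000000000000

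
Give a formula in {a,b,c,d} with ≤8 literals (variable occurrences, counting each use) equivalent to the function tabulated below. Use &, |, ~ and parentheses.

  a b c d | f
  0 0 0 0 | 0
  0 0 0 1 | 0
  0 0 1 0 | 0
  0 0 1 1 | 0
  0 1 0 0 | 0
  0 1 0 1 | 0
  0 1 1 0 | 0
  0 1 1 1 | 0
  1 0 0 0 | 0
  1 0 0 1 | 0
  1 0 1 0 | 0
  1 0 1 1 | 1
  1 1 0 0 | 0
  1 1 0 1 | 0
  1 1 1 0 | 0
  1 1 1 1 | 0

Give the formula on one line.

  ~d = 1010101010101010
  (b & ~d) = 0000101000001010
  ~b = 1111000011110000
  (~b & a) = 0000000011110000
  ((~b & a) & c) = 0000000000110000
  ((b & ~d) | ((~b & a) & c)) = 0000101000111010
  (d & ((b & ~d) | ((~b & a) & c))) = 0000000000010000

(d & ((b & ~d) | ((~b & a) & c)))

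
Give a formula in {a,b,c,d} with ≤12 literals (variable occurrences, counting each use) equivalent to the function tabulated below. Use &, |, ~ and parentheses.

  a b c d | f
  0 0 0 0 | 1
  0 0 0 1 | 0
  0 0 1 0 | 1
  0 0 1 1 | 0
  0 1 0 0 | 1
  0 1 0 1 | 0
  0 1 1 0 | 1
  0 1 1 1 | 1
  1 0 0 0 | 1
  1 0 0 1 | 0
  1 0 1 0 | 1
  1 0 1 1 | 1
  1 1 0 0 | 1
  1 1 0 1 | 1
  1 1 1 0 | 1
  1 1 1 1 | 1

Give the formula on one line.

  ~d = 1010101010101010
  (a & b) = 0000000000001111
  (c | (a & b)) = 0011001100111111
  (~d | (c | (a & b))) = 1011101110111111
  (d & c) = 0001000100010001
  ((d & c) & a) = 0000000000010001
  (~d | b) = 1010111110101111
  (((d & c) & a) | (~d | b)) = 1010111110111111
  ((~d | (c | (a & b))) & (((d & c) & a) | (~d | b))) = 1010101110111111

((~d | (c | (a & b))) & (((d & c) & a) | (~d | b)))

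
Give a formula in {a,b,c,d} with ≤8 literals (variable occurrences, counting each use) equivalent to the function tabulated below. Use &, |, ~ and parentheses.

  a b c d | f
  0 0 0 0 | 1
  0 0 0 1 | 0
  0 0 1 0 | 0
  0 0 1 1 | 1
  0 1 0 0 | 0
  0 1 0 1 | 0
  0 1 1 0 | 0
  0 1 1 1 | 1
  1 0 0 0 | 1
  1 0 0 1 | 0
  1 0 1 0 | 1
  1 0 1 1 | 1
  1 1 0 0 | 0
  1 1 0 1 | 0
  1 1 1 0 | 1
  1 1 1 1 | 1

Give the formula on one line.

  ~b = 1111000011110000
  (d | ~b) = 1111010111110101
  ~d = 1010101010101010
  ((d | ~b) & ~d) = 1010000010100000
  ~c = 1100110011001100
  (((d | ~b) & ~d) & ~c) = 1000000010000000
  (d | a) = 0101010111111111
  (c & (d | a)) = 0001000100110011
  ((((d | ~b) & ~d) & ~c) | (c & (d | a))) = 1001000110110011

((((d | ~b) & ~d) & ~c) | (c & (d | a)))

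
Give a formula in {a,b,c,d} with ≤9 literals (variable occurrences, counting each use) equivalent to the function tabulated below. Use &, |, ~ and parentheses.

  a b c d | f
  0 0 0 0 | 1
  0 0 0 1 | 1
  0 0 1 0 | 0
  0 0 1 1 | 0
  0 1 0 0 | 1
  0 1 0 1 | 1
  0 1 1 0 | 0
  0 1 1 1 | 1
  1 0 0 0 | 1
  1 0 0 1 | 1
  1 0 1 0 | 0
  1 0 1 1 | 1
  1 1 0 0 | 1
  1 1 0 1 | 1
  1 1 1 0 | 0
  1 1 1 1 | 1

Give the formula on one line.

  ~c = 1100110011001100
  (b | c) = 0011111100111111
  (b | a) = 0000111111111111
  ((b | c) & (b | a)) = 0000111100111111
  (((b | c) & (b | a)) & d) = 0000010100010101
  (~c | (((b | c) & (b | a)) & d)) = 1100110111011101

(~c | (((b | c) & (b | a)) & d))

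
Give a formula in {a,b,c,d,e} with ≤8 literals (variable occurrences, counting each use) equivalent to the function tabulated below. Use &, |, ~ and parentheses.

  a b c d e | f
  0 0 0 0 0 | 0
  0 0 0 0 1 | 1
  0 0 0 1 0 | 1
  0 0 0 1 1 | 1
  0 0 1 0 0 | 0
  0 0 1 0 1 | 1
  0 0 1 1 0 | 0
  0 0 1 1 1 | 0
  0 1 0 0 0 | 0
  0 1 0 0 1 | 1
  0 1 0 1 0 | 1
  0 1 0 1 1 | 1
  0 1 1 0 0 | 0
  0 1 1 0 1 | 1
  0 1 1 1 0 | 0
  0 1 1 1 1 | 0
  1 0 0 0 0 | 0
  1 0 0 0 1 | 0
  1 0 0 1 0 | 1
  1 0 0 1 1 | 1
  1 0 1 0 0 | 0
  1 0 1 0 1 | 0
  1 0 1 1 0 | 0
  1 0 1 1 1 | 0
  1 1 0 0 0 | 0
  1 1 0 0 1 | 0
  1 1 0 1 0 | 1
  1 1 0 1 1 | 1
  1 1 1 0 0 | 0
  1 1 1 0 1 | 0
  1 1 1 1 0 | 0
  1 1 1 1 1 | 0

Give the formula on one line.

  ~c = 11110000111100001111000011110000
  (~c & d) = 00110000001100000011000000110000
  ~a = 11111111111111110000000000000000
  ~d = 11001100110011001100110011001100
  (e & ~d) = 01000100010001000100010001000100
  (~a & (e & ~d)) = 01000100010001000000000000000000
  ((~c & d) | (~a & (e & ~d))) = 01110100011101000011000000110000

((~c & d) | (~a & (e & ~d)))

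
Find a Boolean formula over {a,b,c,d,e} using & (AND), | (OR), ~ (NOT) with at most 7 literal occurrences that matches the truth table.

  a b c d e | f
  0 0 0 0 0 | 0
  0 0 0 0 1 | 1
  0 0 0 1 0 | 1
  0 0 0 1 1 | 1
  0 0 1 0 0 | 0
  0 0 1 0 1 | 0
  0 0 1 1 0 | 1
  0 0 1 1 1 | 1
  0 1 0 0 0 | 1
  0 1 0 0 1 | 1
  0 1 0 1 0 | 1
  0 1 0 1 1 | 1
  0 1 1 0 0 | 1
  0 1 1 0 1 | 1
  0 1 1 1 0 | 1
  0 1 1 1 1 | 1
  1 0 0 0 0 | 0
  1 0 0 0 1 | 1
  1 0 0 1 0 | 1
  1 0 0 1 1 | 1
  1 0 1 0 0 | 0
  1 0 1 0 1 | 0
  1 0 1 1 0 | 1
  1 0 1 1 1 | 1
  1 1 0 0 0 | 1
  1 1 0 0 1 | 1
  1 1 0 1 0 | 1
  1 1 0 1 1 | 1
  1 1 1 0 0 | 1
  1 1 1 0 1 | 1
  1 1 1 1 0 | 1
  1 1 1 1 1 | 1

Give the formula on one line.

  ~e = 10101010101010101010101010101010
  (~e & d) = 00100010001000100010001000100010
  ((~e & d) | e) = 01110111011101110111011101110111
  ~c = 11110000111100001111000011110000
  (d | ~c) = 11110011111100111111001111110011
  (((~e & d) | e) & (d | ~c)) = 01110011011100110111001101110011
  ((((~e & d) | e) & (d | ~c)) | b) = 01110011111111110111001111111111

((((~e & d) | e) & (d | ~c)) | b)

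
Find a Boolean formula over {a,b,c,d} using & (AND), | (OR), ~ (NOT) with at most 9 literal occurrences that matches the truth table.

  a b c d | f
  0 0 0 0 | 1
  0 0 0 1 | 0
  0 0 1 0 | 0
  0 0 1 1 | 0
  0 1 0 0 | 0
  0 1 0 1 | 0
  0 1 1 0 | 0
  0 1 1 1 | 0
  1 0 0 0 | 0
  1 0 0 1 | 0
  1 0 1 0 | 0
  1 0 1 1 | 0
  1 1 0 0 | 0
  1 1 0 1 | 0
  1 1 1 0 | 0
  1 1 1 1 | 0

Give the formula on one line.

  ~d = 1010101010101010
  (d & b) = 0000010100000101
  ~b = 1111000011110000
  (a | ~b) = 1111000011111111
  ((d & b) | (a | ~b)) = 1111010111111111
  (((d & b) | (a | ~b)) | c) = 1111011111111111
  ~a = 1111111100000000
  ~c = 1100110011001100
  (a | ~c) = 1100110011111111
  (~a & (a | ~c)) = 1100110000000000
  ((((d & b) | (a | ~b)) | c) & (~a & (a | ~c))) = 1100010000000000
  (~d & ((((d & b) | (a | ~b)) | c) & (~a & (a | ~c)))) = 1000000000000000

(~d & ((((d & b) | (a | ~b)) | c) & (~a & (a | ~c))))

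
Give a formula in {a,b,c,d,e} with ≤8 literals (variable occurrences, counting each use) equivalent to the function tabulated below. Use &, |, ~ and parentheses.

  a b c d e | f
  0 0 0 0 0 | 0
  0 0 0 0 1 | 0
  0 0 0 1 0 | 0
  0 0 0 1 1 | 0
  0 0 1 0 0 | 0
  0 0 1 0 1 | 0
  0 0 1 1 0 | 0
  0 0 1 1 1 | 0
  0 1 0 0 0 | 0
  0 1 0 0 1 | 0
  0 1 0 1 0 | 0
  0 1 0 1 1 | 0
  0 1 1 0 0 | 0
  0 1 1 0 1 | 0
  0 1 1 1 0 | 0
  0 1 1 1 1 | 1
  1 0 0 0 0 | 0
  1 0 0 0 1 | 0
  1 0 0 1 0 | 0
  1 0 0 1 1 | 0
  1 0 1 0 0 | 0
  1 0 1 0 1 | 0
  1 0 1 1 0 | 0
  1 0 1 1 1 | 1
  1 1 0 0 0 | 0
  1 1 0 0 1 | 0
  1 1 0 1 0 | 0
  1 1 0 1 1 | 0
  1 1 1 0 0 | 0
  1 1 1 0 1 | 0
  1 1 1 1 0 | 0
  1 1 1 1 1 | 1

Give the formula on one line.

  (e & a) = 00000000000000000101010101010101
  ((e & a) & c) = 00000000000000000000010100000101
  (e & d) = 00010001000100010001000100010001
  ((e & d) & b) = 00000000000100010000000000010001
  (c & ((e & d) & b)) = 00000000000000010000000000000001
  (((e & a) & c) | (c & ((e & d) & b))) = 00000000000000010000010100000101
  (d & (((e & a) & c) | (c & ((e & d) & b)))) = 00000000000000010000000100000001

(d & (((e & a) & c) | (c & ((e & d) & b))))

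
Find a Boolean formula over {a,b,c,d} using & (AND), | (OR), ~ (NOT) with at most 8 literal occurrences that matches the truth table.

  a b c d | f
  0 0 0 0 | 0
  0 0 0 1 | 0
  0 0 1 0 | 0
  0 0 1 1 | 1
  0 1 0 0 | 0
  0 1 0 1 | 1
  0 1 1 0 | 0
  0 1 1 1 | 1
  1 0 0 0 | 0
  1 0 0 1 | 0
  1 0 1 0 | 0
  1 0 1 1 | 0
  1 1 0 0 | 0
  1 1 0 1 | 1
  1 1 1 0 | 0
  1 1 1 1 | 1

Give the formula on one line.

  ~a = 1111111100000000
  (d & c) = 0001000100010001
  (~a & (d & c)) = 0001000100000000
  (d & b) = 0000010100000101
  ((~a & (d & c)) | (d & b)) = 0001010100000101

((~a & (d & c)) | (d & b))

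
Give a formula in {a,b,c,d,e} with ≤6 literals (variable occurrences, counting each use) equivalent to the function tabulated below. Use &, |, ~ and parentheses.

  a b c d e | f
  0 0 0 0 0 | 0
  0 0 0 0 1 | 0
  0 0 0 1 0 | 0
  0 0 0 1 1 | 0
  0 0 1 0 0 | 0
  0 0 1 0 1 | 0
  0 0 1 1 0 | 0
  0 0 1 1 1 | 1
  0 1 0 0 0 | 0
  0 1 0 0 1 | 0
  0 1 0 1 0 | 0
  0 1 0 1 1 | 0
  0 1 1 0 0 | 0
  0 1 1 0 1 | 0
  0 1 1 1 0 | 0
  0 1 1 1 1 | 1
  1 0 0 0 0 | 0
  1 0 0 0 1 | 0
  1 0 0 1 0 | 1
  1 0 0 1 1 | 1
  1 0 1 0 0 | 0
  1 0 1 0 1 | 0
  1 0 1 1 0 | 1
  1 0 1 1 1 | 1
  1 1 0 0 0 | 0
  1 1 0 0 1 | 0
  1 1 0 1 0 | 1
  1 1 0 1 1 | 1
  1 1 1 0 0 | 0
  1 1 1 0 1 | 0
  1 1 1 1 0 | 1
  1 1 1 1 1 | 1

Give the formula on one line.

  ~e = 10101010101010101010101010101010
  (c | ~e) = 10101111101011111010111110101111
  (e & (c | ~e)) = 00000101000001010000010100000101
  (a | (e & (c | ~e))) = 00000101000001011111111111111111
  ((a | (e & (c | ~e))) & d) = 00000001000000010011001100110011

((a | (e & (c | ~e))) & d)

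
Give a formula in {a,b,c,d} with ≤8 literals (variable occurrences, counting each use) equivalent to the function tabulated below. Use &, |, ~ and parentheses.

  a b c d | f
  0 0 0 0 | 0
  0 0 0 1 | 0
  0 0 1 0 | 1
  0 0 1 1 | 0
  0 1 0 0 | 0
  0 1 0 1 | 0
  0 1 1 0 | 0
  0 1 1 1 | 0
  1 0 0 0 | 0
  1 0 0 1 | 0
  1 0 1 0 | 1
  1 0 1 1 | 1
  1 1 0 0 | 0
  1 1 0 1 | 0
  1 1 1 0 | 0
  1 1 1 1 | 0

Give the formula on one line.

  ~d = 1010101010101010
  ~b = 1111000011110000
  (~d & ~b) = 1010000010100000
  ((~d & ~b) & c) = 0010000000100000
  (((~d & ~b) & c) | a) = 0010000011111111
  (~b & c) = 0011000000110000
  ((((~d & ~b) & c) | a) & (~b & c)) = 0010000000110000

((((~d & ~b) & c) | a) & (~b & c))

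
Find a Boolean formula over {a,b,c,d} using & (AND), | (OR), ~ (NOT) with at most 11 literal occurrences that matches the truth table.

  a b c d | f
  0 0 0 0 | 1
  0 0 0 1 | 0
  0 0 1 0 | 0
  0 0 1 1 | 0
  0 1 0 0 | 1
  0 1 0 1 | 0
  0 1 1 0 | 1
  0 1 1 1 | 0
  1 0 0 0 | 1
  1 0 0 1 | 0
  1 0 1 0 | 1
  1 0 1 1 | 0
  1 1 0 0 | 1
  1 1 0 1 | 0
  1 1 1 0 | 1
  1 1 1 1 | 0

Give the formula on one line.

(~d & ((((b | c) & ~d) | ~b) & ((a & c) | (~c | b))))

  ~d = 1010101010101010
  (b | c) = 0011111100111111
  ((b | c) & ~d) = 0010101000101010
  ~b = 1111000011110000
  (((b | c) & ~d) | ~b) = 1111101011111010
  (a & c) = 0000000000110011
  ~c = 1100110011001100
  (~c | b) = 1100111111001111
  ((a & c) | (~c | b)) = 1100111111111111
  ((((b | c) & ~d) | ~b) & ((a & c) | (~c | b))) = 1100101011111010
  (~d & ((((b | c) & ~d) | ~b) & ((a & c) | (~c | b)))) = 1000101010101010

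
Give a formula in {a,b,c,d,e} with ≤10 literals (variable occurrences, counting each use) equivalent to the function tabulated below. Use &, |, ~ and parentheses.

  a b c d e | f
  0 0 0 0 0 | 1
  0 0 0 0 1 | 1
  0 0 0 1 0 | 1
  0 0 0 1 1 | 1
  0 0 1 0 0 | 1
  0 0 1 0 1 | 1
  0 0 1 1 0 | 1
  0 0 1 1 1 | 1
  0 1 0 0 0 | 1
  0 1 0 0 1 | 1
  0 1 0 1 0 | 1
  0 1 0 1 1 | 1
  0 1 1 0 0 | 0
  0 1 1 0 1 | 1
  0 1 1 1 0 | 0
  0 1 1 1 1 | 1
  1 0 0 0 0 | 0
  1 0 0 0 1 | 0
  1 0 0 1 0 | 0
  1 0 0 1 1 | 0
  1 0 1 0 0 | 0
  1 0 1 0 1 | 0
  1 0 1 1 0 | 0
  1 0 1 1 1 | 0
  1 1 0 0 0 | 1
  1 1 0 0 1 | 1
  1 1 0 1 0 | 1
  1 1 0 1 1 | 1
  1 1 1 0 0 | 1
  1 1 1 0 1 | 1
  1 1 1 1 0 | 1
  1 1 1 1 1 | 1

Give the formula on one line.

(((b & (~c | e)) | (~b & ~a)) | (b & a))

  ~c = 11110000111100001111000011110000
  (~c | e) = 11110101111101011111010111110101
  (b & (~c | e)) = 00000000111101010000000011110101
  ~b = 11111111000000001111111100000000
  ~a = 11111111111111110000000000000000
  (~b & ~a) = 11111111000000000000000000000000
  ((b & (~c | e)) | (~b & ~a)) = 11111111111101010000000011110101
  (b & a) = 00000000000000000000000011111111
  (((b & (~c | e)) | (~b & ~a)) | (b & a)) = 11111111111101010000000011111111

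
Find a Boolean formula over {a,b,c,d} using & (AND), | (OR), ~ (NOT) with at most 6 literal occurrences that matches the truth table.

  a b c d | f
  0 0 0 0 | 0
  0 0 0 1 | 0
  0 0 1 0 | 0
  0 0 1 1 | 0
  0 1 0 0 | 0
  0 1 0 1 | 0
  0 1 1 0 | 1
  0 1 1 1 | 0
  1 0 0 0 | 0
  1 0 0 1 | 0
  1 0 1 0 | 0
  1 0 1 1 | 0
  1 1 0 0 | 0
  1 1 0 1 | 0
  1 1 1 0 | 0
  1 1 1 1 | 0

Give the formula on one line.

  ~d = 1010101010101010
  (c & ~d) = 0010001000100010
  ~a = 1111111100000000
  ((c & ~d) & ~a) = 0010001000000000
  (~a & b) = 0000111100000000
  (((c & ~d) & ~a) & (~a & b)) = 0000001000000000

(((c & ~d) & ~a) & (~a & b))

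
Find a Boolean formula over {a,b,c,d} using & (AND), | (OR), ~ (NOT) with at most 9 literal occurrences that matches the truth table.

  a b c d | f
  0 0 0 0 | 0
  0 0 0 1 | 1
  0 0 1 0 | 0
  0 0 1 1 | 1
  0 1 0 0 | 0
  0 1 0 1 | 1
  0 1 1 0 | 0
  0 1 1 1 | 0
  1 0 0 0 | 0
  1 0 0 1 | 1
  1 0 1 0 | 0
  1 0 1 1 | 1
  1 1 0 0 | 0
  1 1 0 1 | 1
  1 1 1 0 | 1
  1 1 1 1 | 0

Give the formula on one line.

((~d | (~b | ~c)) & (d | (a & ((c & b) | (b & d)))))

  ~d = 1010101010101010
  ~b = 1111000011110000
  ~c = 1100110011001100
  (~b | ~c) = 1111110011111100
  (~d | (~b | ~c)) = 1111111011111110
  (c & b) = 0000001100000011
  (b & d) = 0000010100000101
  ((c & b) | (b & d)) = 0000011100000111
  (a & ((c & b) | (b & d))) = 0000000000000111
  (d | (a & ((c & b) | (b & d)))) = 0101010101010111
  ((~d | (~b | ~c)) & (d | (a & ((c & b) | (b & d))))) = 0101010001010110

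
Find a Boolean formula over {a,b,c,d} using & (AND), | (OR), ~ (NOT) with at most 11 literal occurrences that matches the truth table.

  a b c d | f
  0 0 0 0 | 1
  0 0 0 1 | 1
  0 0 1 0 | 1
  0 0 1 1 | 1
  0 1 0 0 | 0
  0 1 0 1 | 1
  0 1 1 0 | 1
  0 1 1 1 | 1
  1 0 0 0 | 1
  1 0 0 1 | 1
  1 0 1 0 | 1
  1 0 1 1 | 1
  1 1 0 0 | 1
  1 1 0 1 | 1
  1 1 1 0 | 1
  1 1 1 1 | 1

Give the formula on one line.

  ~d = 1010101010101010
  (a & ~d) = 0000000010101010
  (c | (a & ~d)) = 0011001110111011
  ~a = 1111111100000000
  ~c = 1100110011001100
  (~a | ~c) = 1111111111001100
  ((c | (a & ~d)) & (~a | ~c)) = 0011001110001000
  ~b = 1111000011110000
  (((c | (a & ~d)) & (~a | ~c)) | ~b) = 1111001111111000
  (~b | d) = 1111010111110101
  (c | (~b | d)) = 1111011111110111
  ((((c | (a & ~d)) & (~a | ~c)) | ~b) | (c | (~b | d))) = 1111011111111111

((((c | (a & ~d)) & (~a | ~c)) | ~b) | (c | (~b | d)))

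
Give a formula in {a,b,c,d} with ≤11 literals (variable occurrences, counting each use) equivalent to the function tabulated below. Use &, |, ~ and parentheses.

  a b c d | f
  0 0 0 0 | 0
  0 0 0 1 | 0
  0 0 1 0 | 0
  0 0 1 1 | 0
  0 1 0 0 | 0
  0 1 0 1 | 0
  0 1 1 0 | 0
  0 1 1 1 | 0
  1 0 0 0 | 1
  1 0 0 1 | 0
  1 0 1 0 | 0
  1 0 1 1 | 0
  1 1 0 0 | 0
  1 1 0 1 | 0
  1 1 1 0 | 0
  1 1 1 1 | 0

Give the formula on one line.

(((~c & ~d) & ~b) & ((d | a) | (c | (~d & b))))

  ~c = 1100110011001100
  ~d = 1010101010101010
  (~c & ~d) = 1000100010001000
  ~b = 1111000011110000
  ((~c & ~d) & ~b) = 1000000010000000
  (d | a) = 0101010111111111
  (~d & b) = 0000101000001010
  (c | (~d & b)) = 0011101100111011
  ((d | a) | (c | (~d & b))) = 0111111111111111
  (((~c & ~d) & ~b) & ((d | a) | (c | (~d & b)))) = 0000000010000000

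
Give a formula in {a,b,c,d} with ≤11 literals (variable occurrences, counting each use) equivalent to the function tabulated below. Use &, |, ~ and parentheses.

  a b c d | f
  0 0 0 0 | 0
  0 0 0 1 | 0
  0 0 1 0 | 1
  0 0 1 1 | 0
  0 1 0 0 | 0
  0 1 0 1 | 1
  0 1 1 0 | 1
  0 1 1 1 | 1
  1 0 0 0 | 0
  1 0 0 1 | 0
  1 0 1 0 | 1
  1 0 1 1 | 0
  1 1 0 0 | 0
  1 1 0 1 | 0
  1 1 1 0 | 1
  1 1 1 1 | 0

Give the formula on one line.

(((~d & c) | (b & d)) & (~a | ((~d | ~b) & (c | ~a))))

  ~d = 1010101010101010
  (~d & c) = 0010001000100010
  (b & d) = 0000010100000101
  ((~d & c) | (b & d)) = 0010011100100111
  ~a = 1111111100000000
  ~b = 1111000011110000
  (~d | ~b) = 1111101011111010
  (c | ~a) = 1111111100110011
  ((~d | ~b) & (c | ~a)) = 1111101000110010
  (~a | ((~d | ~b) & (c | ~a))) = 1111111100110010
  (((~d & c) | (b & d)) & (~a | ((~d | ~b) & (c | ~a)))) = 0010011100100010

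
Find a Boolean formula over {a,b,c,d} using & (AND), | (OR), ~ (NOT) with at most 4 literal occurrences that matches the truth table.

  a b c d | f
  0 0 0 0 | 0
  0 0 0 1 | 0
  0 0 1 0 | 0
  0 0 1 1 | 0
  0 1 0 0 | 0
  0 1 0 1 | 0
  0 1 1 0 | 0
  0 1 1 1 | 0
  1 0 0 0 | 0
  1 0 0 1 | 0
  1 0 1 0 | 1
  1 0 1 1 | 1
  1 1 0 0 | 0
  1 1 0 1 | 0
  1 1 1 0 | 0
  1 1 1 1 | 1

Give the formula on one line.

((c & a) & (d | ~b))

  (c & a) = 0000000000110011
  ~b = 1111000011110000
  (d | ~b) = 1111010111110101
  ((c & a) & (d | ~b)) = 0000000000110001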